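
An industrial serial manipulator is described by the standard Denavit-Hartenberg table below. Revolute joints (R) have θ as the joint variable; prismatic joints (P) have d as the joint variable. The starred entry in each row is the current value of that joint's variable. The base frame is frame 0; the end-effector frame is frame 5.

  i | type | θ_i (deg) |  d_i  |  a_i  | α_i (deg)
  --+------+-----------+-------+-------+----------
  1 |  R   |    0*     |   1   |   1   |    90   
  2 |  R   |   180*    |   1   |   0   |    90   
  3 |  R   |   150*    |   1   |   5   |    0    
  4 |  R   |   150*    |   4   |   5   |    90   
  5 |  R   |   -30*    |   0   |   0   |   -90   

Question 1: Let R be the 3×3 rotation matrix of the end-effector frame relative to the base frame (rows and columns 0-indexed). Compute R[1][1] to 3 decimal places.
End-effector y-axis (col 1 of R) = (-0.8660,-0.5000,0.0000)
R[1][1] = -0.5000

-0.500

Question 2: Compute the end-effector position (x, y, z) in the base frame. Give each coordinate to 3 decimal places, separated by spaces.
after link 1: o_1 = (1.0000, 0.0000, 1.0000)
after link 2: o_2 = (1.0000, -1.0000, 1.0000)
after link 3: o_3 = (5.3301, -3.5000, 2.0000)
after link 4: o_4 = (2.8301, 0.8301, 6.0000)
after link 5: o_5 = (2.8301, 0.8301, 6.0000)

2.830 0.830 6.000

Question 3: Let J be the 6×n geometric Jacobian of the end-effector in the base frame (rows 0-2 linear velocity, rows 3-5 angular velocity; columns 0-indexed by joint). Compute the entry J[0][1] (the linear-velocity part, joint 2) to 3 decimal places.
axis z_1 = (0.0000,-1.0000,0.0000); lever o_n−o_1 = (1.8301,0.8301,5.0000)
cross product → J_v[:, 1] = (-5.0000,0.0000,1.8301)
J_ω[:, 1] = z_1
entry J[0][1] = -5.0000

-5.000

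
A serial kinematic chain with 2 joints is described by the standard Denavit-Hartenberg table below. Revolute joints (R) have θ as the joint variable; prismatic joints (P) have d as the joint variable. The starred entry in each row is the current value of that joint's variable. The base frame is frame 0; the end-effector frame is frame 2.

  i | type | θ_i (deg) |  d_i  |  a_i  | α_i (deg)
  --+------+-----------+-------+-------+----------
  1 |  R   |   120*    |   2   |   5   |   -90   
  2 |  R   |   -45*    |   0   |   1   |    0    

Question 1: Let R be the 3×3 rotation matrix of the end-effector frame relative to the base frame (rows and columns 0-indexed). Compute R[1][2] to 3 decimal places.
-0.500

End-effector z-axis (col 2 of R) = (-0.8660,-0.5000,0.0000)
R[1][2] = -0.5000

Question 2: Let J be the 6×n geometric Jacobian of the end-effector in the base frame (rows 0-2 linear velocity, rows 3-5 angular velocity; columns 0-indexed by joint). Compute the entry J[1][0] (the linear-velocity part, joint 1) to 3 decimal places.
axis z_0 = ẑ; lever o_n−o_0 = (-2.8536,4.9425,2.7071)
cross product → J_v[:, 0] = (-4.9425,-2.8536,0.0000)
J_ω[:, 0] = z_0
entry J[1][0] = -2.8536

-2.854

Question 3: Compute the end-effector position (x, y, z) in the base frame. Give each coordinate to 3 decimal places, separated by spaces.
after link 1: o_1 = (-2.5000, 4.3301, 2.0000)
after link 2: o_2 = (-2.8536, 4.9425, 2.7071)

-2.854 4.942 2.707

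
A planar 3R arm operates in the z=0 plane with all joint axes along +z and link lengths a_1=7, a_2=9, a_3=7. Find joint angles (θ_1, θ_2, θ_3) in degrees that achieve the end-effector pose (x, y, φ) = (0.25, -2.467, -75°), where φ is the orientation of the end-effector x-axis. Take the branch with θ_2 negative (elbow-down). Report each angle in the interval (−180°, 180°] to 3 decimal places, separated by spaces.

-150.007 -149.999 -134.993

wrist centre = target − a_3·(cos φ, sin φ) = (-1.5617, 4.2945)
cos θ_2 = (20.8816−7²−9²)/(2·7·9) = -0.8660; θ_2 = -149.9993° (elbow-down)
β = atan2(4.2945,-1.5617) = 109.9843°; ψ = atan2(-4.5001,-0.7942) = -100.0085°
θ_1 = β − ψ = 209.9928°
θ_3 = φ − θ_1 − θ_2 = -134.9935° (wrapped to (-180°,180°])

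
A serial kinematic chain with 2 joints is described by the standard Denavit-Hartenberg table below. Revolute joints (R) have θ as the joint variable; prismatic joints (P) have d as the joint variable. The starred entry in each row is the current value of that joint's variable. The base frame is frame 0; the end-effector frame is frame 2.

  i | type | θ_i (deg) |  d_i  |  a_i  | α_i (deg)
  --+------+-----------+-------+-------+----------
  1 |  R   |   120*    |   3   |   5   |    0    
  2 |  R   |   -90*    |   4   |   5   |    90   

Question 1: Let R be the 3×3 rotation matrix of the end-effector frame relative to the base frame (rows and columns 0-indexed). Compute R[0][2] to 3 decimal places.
0.500

End-effector z-axis (col 2 of R) = (0.5000,-0.8660,0.0000)
R[0][2] = 0.5000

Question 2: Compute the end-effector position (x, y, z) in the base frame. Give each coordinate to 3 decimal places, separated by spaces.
after link 1: o_1 = (-2.5000, 4.3301, 3.0000)
after link 2: o_2 = (1.8301, 6.8301, 7.0000)

1.830 6.830 7.000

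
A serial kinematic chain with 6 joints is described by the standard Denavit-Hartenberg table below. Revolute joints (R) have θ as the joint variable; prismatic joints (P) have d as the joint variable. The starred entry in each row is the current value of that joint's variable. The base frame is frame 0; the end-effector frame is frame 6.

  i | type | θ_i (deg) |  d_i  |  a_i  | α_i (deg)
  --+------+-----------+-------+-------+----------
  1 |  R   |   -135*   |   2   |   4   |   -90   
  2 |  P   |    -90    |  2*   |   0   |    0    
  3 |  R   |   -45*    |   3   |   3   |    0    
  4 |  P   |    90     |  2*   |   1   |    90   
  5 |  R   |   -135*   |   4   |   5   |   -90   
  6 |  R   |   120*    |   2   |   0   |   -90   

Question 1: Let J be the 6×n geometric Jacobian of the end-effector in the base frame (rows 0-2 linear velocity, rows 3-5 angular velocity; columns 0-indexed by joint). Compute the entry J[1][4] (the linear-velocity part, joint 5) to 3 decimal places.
axis z_4 = (0.5000,0.5000,0.7071); lever o_n−o_4 = (-0.4393,6.5607,1.3284)
cross product → J_v[:, 4] = (-3.9749,-0.9749,3.5000)
J_ω[:, 4] = z_4
entry J[1][4] = -0.9749

-0.975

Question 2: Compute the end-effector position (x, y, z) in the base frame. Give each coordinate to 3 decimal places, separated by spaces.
2.682 -0.218 6.157

after link 1: o_1 = (-2.8284, -2.8284, 2.0000)
after link 2: o_2 = (-1.4142, -4.2426, 2.0000)
after link 3: o_3 = (2.2071, -4.8640, 4.1213)
after link 4: o_4 = (3.1213, -6.7782, 4.8284)
after link 5: o_5 = (4.3891, -0.5104, 5.1569)
after link 6: o_6 = (2.6820, -0.2175, 6.1569)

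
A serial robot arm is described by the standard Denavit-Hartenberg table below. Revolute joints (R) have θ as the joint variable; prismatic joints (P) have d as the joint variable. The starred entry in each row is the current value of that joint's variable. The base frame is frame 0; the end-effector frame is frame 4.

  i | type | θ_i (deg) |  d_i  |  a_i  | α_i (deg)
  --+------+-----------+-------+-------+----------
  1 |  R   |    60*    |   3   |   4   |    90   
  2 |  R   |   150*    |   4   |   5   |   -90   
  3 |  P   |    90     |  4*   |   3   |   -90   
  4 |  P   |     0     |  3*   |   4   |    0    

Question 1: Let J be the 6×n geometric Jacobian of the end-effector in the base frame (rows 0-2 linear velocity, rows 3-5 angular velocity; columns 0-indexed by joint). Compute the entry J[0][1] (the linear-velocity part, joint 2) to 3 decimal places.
1.232

axis z_1 = (0.8660,-0.5000,0.0000); lever o_n−o_1 = (-4.4641,-1.7321,-2.4641)
cross product → J_v[:, 1] = (1.2321,2.1340,-3.7321)
J_ω[:, 1] = z_1
entry J[0][1] = 1.2321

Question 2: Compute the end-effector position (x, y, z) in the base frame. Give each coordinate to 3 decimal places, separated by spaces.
after link 1: o_1 = (2.0000, 3.4641, 3.0000)
after link 2: o_2 = (3.2990, -2.2859, 5.5000)
after link 3: o_3 = (-0.2990, -2.5179, 2.0359)
after link 4: o_4 = (-2.4641, 1.7321, 0.5359)

-2.464 1.732 0.536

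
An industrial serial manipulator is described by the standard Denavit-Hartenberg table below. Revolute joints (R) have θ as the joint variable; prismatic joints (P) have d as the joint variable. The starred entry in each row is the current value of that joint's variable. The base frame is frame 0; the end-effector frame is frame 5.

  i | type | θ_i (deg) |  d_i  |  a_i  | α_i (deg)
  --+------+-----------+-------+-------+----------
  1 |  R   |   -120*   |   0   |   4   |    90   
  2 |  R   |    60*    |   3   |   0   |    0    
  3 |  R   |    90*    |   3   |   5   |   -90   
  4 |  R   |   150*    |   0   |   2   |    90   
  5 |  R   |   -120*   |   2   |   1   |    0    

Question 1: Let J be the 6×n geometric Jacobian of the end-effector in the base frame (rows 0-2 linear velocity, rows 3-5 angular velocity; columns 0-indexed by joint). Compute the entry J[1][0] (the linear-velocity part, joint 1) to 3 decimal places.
axis z_0 = ẑ; lever o_n−o_0 = (-3.2276,1.4456,3.1005)
cross product → J_v[:, 0] = (-1.4456,-3.2276,0.0000)
J_ω[:, 0] = z_0
entry J[1][0] = -3.2276

-3.228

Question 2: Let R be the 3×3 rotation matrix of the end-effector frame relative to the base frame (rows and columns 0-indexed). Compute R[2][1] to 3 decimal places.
End-effector y-axis (col 1 of R) = (-0.0748,-0.9955,0.0580)
R[2][1] = 0.0580

0.058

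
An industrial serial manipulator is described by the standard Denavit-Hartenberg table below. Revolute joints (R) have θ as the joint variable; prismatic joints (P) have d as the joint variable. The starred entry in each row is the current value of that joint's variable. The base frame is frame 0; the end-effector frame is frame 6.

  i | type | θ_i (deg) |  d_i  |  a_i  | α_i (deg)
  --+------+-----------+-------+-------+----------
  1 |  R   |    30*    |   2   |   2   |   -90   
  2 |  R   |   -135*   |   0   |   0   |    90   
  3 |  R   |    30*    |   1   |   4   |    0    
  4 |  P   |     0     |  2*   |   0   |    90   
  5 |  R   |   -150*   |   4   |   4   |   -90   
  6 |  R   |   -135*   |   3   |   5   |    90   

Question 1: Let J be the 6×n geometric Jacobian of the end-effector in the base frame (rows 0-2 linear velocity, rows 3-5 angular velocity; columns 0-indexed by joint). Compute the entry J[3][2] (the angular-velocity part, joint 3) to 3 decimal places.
axis z_2 = (-0.6124,-0.3536,-0.7071); lever o_n−o_2 = (-3.1261,-6.3972,5.6660)
cross product → J_v[:, 2] = (-6.5267,5.6802,2.8122)
J_ω[:, 2] = z_2
entry J[3][2] = -0.6124

-0.612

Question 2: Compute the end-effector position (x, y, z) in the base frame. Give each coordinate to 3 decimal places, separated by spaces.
-1.394 -5.397 7.666

after link 1: o_1 = (1.7321, 1.0000, 2.0000)
after link 2: o_2 = (1.7321, 1.0000, 2.0000)
after link 3: o_3 = (-2.0016, 1.1538, 3.7424)
after link 4: o_4 = (-3.2264, 0.4466, 2.3282)
after link 5: o_5 = (1.2088, -2.9927, 3.0353)
after link 6: o_6 = (-1.3941, -5.3972, 7.6660)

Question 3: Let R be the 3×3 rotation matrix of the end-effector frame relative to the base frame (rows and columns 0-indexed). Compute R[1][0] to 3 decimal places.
End-effector x-axis (col 0 of R) = (-0.6047,-0.7027,0.3750)
R[1][0] = -0.7027

-0.703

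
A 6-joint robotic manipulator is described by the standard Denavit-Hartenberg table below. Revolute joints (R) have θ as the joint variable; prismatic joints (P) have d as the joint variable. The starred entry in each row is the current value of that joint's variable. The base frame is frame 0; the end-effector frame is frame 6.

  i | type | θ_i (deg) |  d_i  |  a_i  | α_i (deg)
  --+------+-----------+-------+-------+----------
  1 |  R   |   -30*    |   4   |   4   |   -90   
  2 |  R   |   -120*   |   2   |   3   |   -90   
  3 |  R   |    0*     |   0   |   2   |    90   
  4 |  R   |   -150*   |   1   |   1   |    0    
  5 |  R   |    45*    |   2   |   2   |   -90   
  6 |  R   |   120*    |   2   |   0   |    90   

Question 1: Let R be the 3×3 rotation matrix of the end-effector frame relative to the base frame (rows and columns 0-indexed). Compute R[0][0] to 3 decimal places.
End-effector x-axis (col 0 of R) = (-0.1268,-0.9268,0.3536)
R[0][0] = -0.1268

-0.127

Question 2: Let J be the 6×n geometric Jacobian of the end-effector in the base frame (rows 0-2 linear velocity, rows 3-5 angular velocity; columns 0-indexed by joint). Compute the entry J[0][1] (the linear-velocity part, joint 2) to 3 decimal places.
axis z_1 = (0.5000,0.8660,0.0000); lever o_n−o_1 = (-2.1146,6.9943,3.3301)
cross product → J_v[:, 1] = (2.8840,-1.6651,5.3284)
J_ω[:, 1] = z_1
entry J[0][1] = 2.8840

2.884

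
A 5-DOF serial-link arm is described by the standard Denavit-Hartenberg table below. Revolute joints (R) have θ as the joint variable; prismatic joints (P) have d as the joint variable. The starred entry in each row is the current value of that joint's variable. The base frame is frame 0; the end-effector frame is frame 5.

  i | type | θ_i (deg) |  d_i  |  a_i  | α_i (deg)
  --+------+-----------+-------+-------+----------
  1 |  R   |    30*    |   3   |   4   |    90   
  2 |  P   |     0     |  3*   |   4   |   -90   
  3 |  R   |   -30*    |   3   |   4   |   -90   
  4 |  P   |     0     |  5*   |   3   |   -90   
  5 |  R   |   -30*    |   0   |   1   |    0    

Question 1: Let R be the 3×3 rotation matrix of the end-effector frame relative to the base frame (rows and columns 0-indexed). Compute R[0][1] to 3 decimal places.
0.500

End-effector y-axis (col 1 of R) = (0.5000,-0.8660,-0.0000)
R[0][1] = 0.5000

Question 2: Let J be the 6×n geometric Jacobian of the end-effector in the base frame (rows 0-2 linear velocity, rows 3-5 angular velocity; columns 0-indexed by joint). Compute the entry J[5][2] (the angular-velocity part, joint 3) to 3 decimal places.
axis z_2 = (0.0000,0.0000,1.0000); lever o_n−o_2 = (7.8660,5.5000,3.0000)
cross product → J_v[:, 2] = (-5.5000,7.8660,0.0000)
J_ω[:, 2] = z_2
entry J[5][2] = 1.0000

1.000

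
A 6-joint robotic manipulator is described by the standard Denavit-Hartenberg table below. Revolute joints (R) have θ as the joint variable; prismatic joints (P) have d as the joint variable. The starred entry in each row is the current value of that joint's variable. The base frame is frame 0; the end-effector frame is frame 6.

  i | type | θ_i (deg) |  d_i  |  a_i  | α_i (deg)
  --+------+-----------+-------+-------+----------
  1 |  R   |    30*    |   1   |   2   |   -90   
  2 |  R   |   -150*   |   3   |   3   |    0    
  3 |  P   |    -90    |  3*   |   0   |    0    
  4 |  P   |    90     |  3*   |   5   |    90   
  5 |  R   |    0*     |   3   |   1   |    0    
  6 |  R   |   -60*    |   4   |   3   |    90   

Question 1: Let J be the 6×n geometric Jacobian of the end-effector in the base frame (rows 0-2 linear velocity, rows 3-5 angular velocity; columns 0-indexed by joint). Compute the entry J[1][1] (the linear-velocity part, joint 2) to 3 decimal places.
axis z_1 = (-0.5000,0.8660,0.0000); lever o_n−o_1 = (-14.1071,-0.7524,-0.8122)
cross product → J_v[:, 1] = (-0.7034,-0.4061,12.5933)
J_ω[:, 1] = z_1
entry J[1][1] = -0.4061

-0.406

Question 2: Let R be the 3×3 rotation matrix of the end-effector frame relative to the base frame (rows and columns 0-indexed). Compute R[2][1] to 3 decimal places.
End-effector y-axis (col 1 of R) = (-0.4330,-0.2500,-0.8660)
R[2][1] = -0.8660

-0.866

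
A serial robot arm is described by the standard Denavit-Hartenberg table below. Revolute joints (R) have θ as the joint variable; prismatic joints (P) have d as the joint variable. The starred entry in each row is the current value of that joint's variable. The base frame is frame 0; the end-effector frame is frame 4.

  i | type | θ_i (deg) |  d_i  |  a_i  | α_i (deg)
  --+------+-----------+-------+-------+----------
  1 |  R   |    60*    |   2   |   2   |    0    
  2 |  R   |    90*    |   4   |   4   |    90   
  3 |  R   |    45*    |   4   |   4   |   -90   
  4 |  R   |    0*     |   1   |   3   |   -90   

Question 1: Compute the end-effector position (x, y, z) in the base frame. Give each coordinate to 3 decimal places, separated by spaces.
after link 1: o_1 = (1.0000, 1.7321, 2.0000)
after link 2: o_2 = (-2.4641, 3.7321, 6.0000)
after link 3: o_3 = (-2.9136, 8.6104, 8.8284)
after link 4: o_4 = (-4.1383, 9.3175, 11.6569)

-4.138 9.317 11.657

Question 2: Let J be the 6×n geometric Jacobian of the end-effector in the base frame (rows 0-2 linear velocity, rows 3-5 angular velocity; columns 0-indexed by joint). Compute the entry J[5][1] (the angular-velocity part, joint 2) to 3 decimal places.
1.000

axis z_1 = (0.0000,0.0000,1.0000); lever o_n−o_1 = (-5.1383,7.5854,9.6569)
cross product → J_v[:, 1] = (-7.5854,-5.1383,0.0000)
J_ω[:, 1] = z_1
entry J[5][1] = 1.0000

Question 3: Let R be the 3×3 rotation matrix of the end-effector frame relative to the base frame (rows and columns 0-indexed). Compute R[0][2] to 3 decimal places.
End-effector z-axis (col 2 of R) = (-0.5000,-0.8660,0.0000)
R[0][2] = -0.5000

-0.500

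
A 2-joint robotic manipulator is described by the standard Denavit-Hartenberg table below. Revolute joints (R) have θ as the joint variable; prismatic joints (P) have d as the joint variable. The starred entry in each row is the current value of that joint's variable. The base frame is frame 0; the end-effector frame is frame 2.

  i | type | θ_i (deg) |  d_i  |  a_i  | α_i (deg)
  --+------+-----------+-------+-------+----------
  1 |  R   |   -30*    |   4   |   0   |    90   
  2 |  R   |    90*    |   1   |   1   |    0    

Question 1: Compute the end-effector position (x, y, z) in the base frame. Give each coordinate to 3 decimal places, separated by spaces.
after link 1: o_1 = (0.0000, 0.0000, 4.0000)
after link 2: o_2 = (-0.5000, -0.8660, 5.0000)

-0.500 -0.866 5.000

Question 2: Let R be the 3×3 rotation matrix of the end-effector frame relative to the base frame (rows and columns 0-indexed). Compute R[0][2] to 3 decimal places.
End-effector z-axis (col 2 of R) = (-0.5000,-0.8660,0.0000)
R[0][2] = -0.5000

-0.500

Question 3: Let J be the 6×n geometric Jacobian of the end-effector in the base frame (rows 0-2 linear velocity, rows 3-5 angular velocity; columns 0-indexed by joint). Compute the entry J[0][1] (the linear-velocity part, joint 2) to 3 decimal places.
-0.866

axis z_1 = (-0.5000,-0.8660,0.0000); lever o_n−o_1 = (-0.5000,-0.8660,1.0000)
cross product → J_v[:, 1] = (-0.8660,0.5000,0.0000)
J_ω[:, 1] = z_1
entry J[0][1] = -0.8660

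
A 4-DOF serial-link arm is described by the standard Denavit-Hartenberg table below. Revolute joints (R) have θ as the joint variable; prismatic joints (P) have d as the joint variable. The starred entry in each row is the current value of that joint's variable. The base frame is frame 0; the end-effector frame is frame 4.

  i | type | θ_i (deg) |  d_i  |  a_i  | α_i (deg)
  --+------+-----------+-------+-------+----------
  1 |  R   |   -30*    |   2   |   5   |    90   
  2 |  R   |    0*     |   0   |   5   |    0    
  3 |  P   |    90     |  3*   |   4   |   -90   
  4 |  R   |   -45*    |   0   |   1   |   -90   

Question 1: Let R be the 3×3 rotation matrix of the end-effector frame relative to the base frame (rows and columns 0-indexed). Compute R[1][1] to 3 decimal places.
-0.500

End-effector y-axis (col 1 of R) = (0.8660,-0.5000,-0.0000)
R[1][1] = -0.5000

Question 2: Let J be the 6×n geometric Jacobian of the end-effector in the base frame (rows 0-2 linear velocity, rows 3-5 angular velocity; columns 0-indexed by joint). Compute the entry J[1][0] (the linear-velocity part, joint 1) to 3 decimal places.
6.807

axis z_0 = ẑ; lever o_n−o_0 = (6.8067,-8.2104,6.7071)
cross product → J_v[:, 0] = (8.2104,6.8067,-0.0000)
J_ω[:, 0] = z_0
entry J[1][0] = 6.8067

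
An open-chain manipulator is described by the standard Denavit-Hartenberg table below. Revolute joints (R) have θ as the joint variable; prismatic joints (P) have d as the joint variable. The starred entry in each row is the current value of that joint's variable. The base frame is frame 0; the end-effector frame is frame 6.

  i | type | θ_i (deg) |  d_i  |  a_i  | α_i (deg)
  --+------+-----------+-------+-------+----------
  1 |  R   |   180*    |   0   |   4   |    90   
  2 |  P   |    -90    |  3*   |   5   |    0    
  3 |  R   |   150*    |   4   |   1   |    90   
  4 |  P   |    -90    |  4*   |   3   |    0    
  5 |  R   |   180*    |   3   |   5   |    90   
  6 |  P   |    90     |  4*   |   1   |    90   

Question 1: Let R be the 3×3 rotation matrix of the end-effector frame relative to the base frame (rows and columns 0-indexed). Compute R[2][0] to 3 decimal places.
End-effector x-axis (col 0 of R) = (-0.8660,0.0000,-0.5000)
R[2][0] = -0.5000

-0.500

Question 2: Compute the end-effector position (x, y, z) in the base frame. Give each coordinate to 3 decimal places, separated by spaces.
after link 1: o_1 = (-4.0000, 0.0000, 0.0000)
after link 2: o_2 = (-4.0000, 3.0000, -5.0000)
after link 3: o_3 = (-4.5000, 7.0000, -4.1340)
after link 4: o_4 = (-7.9641, 4.0000, -6.1340)
after link 5: o_5 = (-10.5622, 9.0000, -7.6340)
after link 6: o_6 = (-13.4282, 9.0000, -4.6699)

-13.428 9.000 -4.670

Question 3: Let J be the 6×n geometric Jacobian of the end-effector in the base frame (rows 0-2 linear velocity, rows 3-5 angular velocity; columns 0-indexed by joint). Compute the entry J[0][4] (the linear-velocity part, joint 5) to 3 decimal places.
2.500

axis z_4 = (-0.8660,0.0000,-0.5000); lever o_n−o_4 = (-5.4641,5.0000,1.4641)
cross product → J_v[:, 4] = (2.5000,4.0000,-4.3301)
J_ω[:, 4] = z_4
entry J[0][4] = 2.5000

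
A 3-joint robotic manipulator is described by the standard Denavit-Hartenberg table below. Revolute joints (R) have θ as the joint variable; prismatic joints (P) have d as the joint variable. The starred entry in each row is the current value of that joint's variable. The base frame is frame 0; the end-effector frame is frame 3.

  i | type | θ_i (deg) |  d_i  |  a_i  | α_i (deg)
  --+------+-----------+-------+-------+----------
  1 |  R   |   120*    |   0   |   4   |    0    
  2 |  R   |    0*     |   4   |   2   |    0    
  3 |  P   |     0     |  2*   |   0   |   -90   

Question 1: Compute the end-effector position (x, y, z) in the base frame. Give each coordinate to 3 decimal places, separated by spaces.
after link 1: o_1 = (-2.0000, 3.4641, 0.0000)
after link 2: o_2 = (-3.0000, 5.1962, 4.0000)
after link 3: o_3 = (-3.0000, 5.1962, 6.0000)

-3.000 5.196 6.000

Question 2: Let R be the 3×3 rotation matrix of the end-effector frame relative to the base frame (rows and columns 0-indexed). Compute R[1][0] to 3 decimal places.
0.866

End-effector x-axis (col 0 of R) = (-0.5000,0.8660,0.0000)
R[1][0] = 0.8660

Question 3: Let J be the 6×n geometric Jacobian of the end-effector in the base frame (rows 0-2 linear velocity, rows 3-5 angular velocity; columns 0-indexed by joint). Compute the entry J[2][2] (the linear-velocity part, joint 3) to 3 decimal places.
prismatic axis z_2 = (0.0000,0.0000,1.0000)
J_v[:, 2] = z_2; J_ω[:, 2] = (0,0,0)
entry J[2][2] = 1.0000

1.000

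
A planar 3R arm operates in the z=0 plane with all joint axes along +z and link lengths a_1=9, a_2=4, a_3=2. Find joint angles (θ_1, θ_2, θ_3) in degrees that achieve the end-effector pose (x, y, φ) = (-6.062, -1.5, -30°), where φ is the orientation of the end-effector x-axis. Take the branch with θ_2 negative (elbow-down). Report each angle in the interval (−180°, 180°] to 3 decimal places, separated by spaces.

-150.000 -120.003 -119.997

wrist centre = target − a_3·(cos φ, sin φ) = (-7.7941, -0.5000)
cos θ_2 = (60.9972−9²−4²)/(2·9·4) = -0.5000; θ_2 = -120.0025° (elbow-down)
β = atan2(-0.5000,-7.7941) = -176.3294°; ψ = atan2(-3.4640,6.9998) = -26.3294°
θ_1 = β − ψ = -150.0000°
θ_3 = φ − θ_1 − θ_2 = -119.9975° (wrapped to (-180°,180°])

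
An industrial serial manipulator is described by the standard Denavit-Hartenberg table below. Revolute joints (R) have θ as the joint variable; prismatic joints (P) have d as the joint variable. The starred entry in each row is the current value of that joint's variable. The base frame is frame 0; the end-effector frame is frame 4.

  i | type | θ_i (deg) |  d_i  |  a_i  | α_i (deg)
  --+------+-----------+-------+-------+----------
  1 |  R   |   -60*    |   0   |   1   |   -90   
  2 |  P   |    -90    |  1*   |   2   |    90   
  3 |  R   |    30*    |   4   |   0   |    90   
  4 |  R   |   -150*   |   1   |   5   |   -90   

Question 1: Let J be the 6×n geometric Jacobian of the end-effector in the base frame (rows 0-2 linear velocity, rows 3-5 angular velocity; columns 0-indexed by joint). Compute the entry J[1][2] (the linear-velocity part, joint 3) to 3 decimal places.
axis z_2 = (-0.5000,0.8660,0.0000); lever o_n−o_2 = (-3.3750,-0.2165,-3.2500)
cross product → J_v[:, 2] = (-2.8146,-1.6250,3.0311)
J_ω[:, 2] = z_2
entry J[1][2] = -1.6250

-1.625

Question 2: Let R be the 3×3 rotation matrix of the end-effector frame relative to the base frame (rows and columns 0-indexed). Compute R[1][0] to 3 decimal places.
End-effector x-axis (col 0 of R) = (-0.1250,-0.6495,-0.7500)
R[1][0] = -0.6495

-0.650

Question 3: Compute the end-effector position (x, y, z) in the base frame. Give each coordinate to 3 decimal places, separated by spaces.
after link 1: o_1 = (0.5000, -0.8660, 0.0000)
after link 2: o_2 = (1.3660, -0.3660, 2.0000)
after link 3: o_3 = (-0.6340, 3.0981, 2.0000)
after link 4: o_4 = (-2.0090, -0.5825, -1.2500)

-2.009 -0.583 -1.250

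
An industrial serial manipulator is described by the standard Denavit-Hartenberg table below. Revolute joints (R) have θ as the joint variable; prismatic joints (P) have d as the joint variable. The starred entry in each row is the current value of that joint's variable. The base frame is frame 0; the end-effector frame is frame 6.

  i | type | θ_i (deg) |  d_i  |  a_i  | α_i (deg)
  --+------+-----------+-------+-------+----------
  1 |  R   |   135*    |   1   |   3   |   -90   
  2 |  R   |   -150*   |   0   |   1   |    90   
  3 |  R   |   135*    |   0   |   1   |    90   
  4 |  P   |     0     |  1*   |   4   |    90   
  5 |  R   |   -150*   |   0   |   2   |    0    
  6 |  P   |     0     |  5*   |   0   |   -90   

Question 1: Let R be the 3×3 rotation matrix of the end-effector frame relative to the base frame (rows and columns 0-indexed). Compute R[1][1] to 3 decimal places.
-0.354

End-effector y-axis (col 1 of R) = (0.3536,-0.3536,-0.8660)
R[1][1] = -0.3536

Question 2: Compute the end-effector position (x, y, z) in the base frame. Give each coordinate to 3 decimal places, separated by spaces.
-6.326 3.058 4.675

after link 1: o_1 = (-2.1213, 2.1213, 1.0000)
after link 2: o_2 = (-1.5089, 1.5089, 1.5000)
after link 3: o_3 = (-2.4420, 1.4420, 1.1464)
after link 4: o_4 = (-6.2410, 0.2410, 0.0858)
after link 5: o_5 = (-4.5580, 1.2900, 0.3446)
after link 6: o_6 = (-6.3258, 3.0578, 4.6747)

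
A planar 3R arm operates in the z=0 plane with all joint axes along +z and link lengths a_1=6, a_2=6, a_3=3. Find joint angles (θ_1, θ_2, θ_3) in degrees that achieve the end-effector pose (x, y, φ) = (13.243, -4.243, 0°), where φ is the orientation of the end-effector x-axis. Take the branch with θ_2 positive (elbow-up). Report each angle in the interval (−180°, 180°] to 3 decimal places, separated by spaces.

wrist centre = target − a_3·(cos φ, sin φ) = (10.2430, -4.2430)
cos θ_2 = (122.9221−6²−6²)/(2·6·6) = 0.7073; θ_2 = 44.9883° (elbow-up)
β = atan2(-4.2430,10.2430) = -22.5010°; ψ = atan2(4.2418,10.2435) = 22.4941°
θ_1 = β − ψ = -44.9951°
θ_3 = φ − θ_1 − θ_2 = 0.0069° (wrapped to (-180°,180°])

-44.995 44.988 0.007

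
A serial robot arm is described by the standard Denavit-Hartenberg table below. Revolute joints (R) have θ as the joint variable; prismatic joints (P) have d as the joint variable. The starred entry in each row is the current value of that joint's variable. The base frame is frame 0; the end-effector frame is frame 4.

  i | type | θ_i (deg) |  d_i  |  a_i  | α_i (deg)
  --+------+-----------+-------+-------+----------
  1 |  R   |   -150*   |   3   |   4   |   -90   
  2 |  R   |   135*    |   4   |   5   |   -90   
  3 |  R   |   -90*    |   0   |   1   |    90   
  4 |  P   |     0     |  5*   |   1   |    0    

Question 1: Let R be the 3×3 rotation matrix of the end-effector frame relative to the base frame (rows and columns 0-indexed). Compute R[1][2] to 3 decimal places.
End-effector z-axis (col 2 of R) = (-0.6124,-0.3536,0.7071)
R[1][2] = -0.3536

-0.354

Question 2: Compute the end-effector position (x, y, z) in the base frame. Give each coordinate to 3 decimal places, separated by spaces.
after link 1: o_1 = (-3.4641, -2.0000, 3.0000)
after link 2: o_2 = (1.5978, -3.6963, -0.5355)
after link 3: o_3 = (2.0978, -4.5624, -0.5355)
after link 4: o_4 = (-0.4641, -7.1962, 3.0000)

-0.464 -7.196 3.000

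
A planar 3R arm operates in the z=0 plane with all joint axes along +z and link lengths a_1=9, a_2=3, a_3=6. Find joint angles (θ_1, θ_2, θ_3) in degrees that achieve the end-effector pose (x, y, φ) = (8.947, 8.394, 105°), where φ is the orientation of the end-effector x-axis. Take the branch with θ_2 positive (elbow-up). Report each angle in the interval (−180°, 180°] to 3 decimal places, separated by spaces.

wrist centre = target − a_3·(cos φ, sin φ) = (10.4999, 2.5984)
cos θ_2 = (117.0001−9²−3²)/(2·9·3) = 0.5000; θ_2 = 59.9999° (elbow-up)
β = atan2(2.5984,10.4999) = 13.8999°; ψ = atan2(2.5981,10.5000) = 13.8979°
θ_1 = β − ψ = 0.0020°
θ_3 = φ − θ_1 − θ_2 = 44.9981° (wrapped to (-180°,180°])

0.002 60.000 44.998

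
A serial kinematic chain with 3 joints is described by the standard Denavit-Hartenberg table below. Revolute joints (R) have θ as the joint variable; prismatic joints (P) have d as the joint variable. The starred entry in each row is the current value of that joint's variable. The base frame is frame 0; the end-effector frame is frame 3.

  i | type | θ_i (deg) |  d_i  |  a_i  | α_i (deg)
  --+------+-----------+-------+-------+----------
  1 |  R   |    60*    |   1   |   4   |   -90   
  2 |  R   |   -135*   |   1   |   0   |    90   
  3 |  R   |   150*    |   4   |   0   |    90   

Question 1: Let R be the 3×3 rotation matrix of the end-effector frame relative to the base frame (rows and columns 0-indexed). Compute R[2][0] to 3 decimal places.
-0.612

End-effector x-axis (col 0 of R) = (-0.1268,0.7803,-0.6124)
R[2][0] = -0.6124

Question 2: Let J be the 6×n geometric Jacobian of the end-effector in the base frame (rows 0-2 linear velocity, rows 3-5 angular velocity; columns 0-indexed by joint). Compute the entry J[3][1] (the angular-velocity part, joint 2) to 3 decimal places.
-0.866

axis z_1 = (-0.8660,0.5000,0.0000); lever o_n−o_1 = (-2.2802,-1.9495,-2.8284)
cross product → J_v[:, 1] = (-1.4142,-2.4495,2.8284)
J_ω[:, 1] = z_1
entry J[3][1] = -0.8660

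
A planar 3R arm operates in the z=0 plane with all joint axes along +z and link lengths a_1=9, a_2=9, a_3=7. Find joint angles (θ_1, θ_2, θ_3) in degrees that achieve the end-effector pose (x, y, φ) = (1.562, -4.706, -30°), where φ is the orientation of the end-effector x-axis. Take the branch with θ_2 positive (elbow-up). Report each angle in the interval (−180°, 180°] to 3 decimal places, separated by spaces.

120.003 149.998 59.999

wrist centre = target − a_3·(cos φ, sin φ) = (-4.5002, -1.2060)
cos θ_2 = (21.7060−9²−9²)/(2·9·9) = -0.8660; θ_2 = 149.9985° (elbow-up)
β = atan2(-1.2060,-4.5002) = -164.9979°; ψ = atan2(4.5002,1.2059) = 74.9992°
θ_1 = β − ψ = -239.9971°
θ_3 = φ − θ_1 − θ_2 = 59.9986° (wrapped to (-180°,180°])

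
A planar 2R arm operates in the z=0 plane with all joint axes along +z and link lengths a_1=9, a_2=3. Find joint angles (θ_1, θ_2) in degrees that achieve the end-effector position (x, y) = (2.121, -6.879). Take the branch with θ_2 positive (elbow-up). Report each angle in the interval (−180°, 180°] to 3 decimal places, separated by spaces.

-90.004 134.995

cos θ_2 = (51.8193−9²−3²)/(2·9·3) = -0.7071; θ_2 = 134.9954° (elbow-up)
β = atan2(-6.8790,2.1210) = -72.8639°; ψ = atan2(2.1215,6.8788) = 17.1402°
θ_1 = β − ψ = -90.0041°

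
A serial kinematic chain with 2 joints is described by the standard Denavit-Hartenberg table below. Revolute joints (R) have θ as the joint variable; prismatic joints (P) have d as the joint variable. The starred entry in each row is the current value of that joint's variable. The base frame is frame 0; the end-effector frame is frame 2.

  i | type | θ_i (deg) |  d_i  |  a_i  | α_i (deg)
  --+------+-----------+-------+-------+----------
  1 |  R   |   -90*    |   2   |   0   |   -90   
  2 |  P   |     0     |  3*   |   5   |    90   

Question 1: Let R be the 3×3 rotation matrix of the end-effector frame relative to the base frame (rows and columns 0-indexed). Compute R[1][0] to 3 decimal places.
-1.000

End-effector x-axis (col 0 of R) = (0.0000,-1.0000,0.0000)
R[1][0] = -1.0000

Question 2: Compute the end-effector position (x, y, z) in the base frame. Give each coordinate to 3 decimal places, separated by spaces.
3.000 -5.000 2.000

after link 1: o_1 = (0.0000, 0.0000, 2.0000)
after link 2: o_2 = (3.0000, -5.0000, 2.0000)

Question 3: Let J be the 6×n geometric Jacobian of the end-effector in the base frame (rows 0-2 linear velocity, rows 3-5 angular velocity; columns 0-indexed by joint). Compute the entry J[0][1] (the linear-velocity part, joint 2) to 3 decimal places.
1.000

prismatic axis z_1 = (1.0000,0.0000,0.0000)
J_v[:, 1] = z_1; J_ω[:, 1] = (0,0,0)
entry J[0][1] = 1.0000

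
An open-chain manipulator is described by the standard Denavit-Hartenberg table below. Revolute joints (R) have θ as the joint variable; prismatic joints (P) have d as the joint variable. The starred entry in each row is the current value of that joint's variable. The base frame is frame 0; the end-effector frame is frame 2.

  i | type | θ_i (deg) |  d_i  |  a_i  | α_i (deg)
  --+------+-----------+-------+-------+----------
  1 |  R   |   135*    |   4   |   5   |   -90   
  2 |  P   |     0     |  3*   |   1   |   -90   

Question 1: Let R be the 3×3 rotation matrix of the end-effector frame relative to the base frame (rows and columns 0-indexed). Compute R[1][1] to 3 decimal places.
End-effector y-axis (col 1 of R) = (0.7071,0.7071,-0.0000)
R[1][1] = 0.7071

0.707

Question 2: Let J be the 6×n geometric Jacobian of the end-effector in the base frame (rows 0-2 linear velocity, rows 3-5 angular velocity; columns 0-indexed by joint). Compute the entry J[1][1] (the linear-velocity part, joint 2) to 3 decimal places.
-0.707

prismatic axis z_1 = (-0.7071,-0.7071,0.0000)
J_v[:, 1] = z_1; J_ω[:, 1] = (0,0,0)
entry J[1][1] = -0.7071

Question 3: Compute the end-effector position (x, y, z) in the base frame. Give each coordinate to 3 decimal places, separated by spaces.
-6.364 2.121 4.000

after link 1: o_1 = (-3.5355, 3.5355, 4.0000)
after link 2: o_2 = (-6.3640, 2.1213, 4.0000)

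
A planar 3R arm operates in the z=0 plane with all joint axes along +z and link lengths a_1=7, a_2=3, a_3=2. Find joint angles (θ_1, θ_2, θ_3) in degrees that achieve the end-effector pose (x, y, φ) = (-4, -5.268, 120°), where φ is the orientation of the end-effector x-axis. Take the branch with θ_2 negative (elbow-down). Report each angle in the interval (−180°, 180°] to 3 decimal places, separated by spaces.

wrist centre = target − a_3·(cos φ, sin φ) = (-3.0000, -7.0001)
cos θ_2 = (58.0007−7²−3²)/(2·7·3) = 0.0000; θ_2 = -89.9990° (elbow-down)
β = atan2(-7.0001,-3.0000) = -113.1984°; ψ = atan2(-3.0000,7.0001) = -23.1984°
θ_1 = β − ψ = -90.0000°
θ_3 = φ − θ_1 − θ_2 = -60.0010° (wrapped to (-180°,180°])

-90.000 -89.999 -60.001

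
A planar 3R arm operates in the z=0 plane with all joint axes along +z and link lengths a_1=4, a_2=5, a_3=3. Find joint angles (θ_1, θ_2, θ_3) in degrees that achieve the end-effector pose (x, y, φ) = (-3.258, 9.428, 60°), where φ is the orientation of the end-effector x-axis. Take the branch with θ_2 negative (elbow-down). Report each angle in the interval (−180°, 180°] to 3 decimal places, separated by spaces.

wrist centre = target − a_3·(cos φ, sin φ) = (-4.7580, 6.8299)
cos θ_2 = (69.2864−4²−5²)/(2·4·5) = 0.7072; θ_2 = -44.9956° (elbow-down)
β = atan2(6.8299,-4.7580) = 124.8626°; ψ = atan2(-3.5353,7.5358) = -25.1326°
θ_1 = β − ψ = 149.9953°
θ_3 = φ − θ_1 − θ_2 = -44.9996° (wrapped to (-180°,180°])

149.995 -44.996 -45.000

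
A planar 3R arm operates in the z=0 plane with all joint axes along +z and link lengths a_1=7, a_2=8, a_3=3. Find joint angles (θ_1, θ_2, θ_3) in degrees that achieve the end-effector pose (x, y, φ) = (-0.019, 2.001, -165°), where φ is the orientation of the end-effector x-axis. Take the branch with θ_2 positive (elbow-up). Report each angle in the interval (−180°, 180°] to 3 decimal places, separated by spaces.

wrist centre = target − a_3·(cos φ, sin φ) = (2.8788, 2.7775)
cos θ_2 = (16.0016−7²−8²)/(2·7·8) = -0.8661; θ_2 = 150.0036° (elbow-up)
β = atan2(2.7775,2.8788) = 43.9738°; ψ = atan2(3.9996,0.0715) = 88.9752°
θ_1 = β − ψ = -45.0014°
θ_3 = φ − θ_1 − θ_2 = 89.9978° (wrapped to (-180°,180°])

-45.001 150.004 89.998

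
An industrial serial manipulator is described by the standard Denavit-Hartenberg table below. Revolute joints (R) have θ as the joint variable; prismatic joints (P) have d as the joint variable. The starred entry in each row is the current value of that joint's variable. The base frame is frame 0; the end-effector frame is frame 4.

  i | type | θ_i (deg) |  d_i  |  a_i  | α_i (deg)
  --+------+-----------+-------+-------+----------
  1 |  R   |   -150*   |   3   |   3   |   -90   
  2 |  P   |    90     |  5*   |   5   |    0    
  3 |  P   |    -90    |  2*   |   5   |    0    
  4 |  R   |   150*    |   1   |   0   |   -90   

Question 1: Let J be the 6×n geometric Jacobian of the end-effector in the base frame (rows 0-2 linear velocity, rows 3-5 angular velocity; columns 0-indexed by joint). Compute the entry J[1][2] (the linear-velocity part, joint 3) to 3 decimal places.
prismatic axis z_2 = (0.5000,-0.8660,0.0000)
J_v[:, 2] = z_2; J_ω[:, 2] = (0,0,0)
entry J[1][2] = -0.8660

-0.866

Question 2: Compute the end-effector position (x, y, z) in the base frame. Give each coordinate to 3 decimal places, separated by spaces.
-2.928 -10.928 -2.000

after link 1: o_1 = (-2.5981, -1.5000, 3.0000)
after link 2: o_2 = (-0.0981, -5.8301, -2.0000)
after link 3: o_3 = (-3.4282, -10.0622, -2.0000)
after link 4: o_4 = (-2.9282, -10.9282, -2.0000)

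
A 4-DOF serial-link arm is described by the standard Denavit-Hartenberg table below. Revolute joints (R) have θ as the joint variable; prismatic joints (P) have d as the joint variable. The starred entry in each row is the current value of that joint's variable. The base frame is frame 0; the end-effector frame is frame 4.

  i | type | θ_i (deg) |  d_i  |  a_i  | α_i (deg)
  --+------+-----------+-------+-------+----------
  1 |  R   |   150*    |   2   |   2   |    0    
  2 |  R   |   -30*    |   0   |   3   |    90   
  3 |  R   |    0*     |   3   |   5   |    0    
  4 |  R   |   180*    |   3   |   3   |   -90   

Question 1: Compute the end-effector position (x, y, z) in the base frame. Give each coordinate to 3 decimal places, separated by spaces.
0.964 8.330 2.000

after link 1: o_1 = (-1.7321, 1.0000, 2.0000)
after link 2: o_2 = (-3.2321, 3.5981, 2.0000)
after link 3: o_3 = (-3.1340, 9.4282, 2.0000)
after link 4: o_4 = (0.9641, 8.3301, 2.0000)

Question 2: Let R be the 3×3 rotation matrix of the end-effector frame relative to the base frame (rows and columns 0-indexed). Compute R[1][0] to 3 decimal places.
End-effector x-axis (col 0 of R) = (0.5000,-0.8660,0.0000)
R[1][0] = -0.8660

-0.866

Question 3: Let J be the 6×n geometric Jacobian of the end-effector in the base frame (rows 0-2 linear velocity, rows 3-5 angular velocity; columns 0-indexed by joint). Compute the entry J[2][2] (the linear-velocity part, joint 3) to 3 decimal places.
2.000

axis z_2 = (0.8660,0.5000,0.0000); lever o_n−o_2 = (4.1962,4.7321,0.0000)
cross product → J_v[:, 2] = (-0.0000,-0.0000,2.0000)
J_ω[:, 2] = z_2
entry J[2][2] = 2.0000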